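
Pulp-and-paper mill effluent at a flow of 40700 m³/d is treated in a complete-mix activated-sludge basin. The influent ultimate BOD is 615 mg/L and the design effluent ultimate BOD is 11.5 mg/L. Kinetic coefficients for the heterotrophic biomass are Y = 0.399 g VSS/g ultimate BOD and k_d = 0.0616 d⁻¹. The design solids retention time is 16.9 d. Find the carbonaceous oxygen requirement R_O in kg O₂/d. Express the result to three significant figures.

Correct the yield for decay: Y_obs = Y/(1 + k_d θ_c) = 0.399 / (1 + 0.0616 × 16.9) = 0.399 / 2.041 = 0.1955.
Mass of ultimate BOD removed per day: Q(S₀ − S) = 40700 × 603.5 g/m³ = 24562 kg/d.
P_X = Y_obs·Q·(S₀ − S) = 0.1955 × 24562 = 4802 kg VSS/d.
Carbonaceous O₂ demand = substrate oxidised − cell-mass equivalent = 24562 − 1.42 × 4802 = 17744 kg O₂/d.

R_O ≈ 17700 kg O₂/d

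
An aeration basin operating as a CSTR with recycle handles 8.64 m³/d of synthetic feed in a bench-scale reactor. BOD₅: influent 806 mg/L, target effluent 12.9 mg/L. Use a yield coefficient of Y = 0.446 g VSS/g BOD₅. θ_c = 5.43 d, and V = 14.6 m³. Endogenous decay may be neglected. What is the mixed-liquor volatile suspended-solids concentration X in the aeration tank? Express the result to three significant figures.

From V·X = Y·Q·(S₀ − S)·θ_c (decay neglected): X = 0.446 × 8.64 × (806 − 12.9) × 5.43 / 14.6 = 1137 mg/L.

X ≈ 1140 mg/L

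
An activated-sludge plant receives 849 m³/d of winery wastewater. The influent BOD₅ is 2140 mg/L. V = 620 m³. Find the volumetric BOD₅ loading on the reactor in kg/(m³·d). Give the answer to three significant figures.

L_v = Q S₀ / V = 849 × 2140 × 10⁻³ / 620.0 = 2.930 kg/(m³·d).

L_v ≈ 2.93 kg BOD₅/(m³·d)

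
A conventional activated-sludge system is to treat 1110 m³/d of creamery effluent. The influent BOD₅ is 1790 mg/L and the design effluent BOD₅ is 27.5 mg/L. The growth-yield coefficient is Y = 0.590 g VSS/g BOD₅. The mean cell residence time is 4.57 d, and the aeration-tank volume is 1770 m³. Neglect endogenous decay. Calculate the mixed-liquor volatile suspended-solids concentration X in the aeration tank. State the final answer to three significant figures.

X ≈ 2980 mg/L

From V·X = Y·Q·(S₀ − S)·θ_c (decay neglected): X = 0.590 × 1110 × (1790 − 27.5) × 4.57 / 1770 = 2980 mg/L.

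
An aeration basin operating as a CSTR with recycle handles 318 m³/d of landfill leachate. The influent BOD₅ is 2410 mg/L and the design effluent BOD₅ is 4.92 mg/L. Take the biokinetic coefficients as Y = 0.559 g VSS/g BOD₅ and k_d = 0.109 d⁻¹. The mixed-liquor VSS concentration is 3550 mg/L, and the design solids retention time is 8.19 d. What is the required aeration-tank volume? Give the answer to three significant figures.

V ≈ 521 m³

Steady-state biomass mass balance: V·X·(1 + k_d·θ_c) = Y·Q·(S₀ − S)·θ_c, so V = 0.559 × 318 × (2410 − 4.92) × 8.19 / [3550 × (1 + 0.109 × 8.19)] = 3.5×10^6 / 6719 = 521.1 m³.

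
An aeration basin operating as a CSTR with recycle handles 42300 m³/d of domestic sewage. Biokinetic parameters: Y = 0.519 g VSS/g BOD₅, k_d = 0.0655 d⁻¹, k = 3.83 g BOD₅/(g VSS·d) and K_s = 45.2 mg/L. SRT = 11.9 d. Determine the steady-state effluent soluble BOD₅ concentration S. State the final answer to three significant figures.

For a completely mixed reactor with recycle the Lawrence–McCarty relation gives S = K_s·(1 + k_d·θ_c) / [θ_c·(Y·k − k_d) − 1] = 45.2 × (1 + 0.0655 × 11.9) / [11.9 × (0.519 × 3.83 − 0.0655) − 1] = 80.43 / 21.88 = 3.677 mg/L.

S ≈ 3.68 mg/L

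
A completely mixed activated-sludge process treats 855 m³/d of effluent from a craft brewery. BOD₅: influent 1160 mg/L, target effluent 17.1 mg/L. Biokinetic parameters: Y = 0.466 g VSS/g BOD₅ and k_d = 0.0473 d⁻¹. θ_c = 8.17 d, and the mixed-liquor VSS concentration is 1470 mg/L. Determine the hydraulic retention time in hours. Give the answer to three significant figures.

τ ≈ 51.2 h

Rearranging the biomass balance for a CMAS with decay, V = Y·Q·ΔS·θ_c / [X·(1+k_d θ_c)] = 0.466 × 855 × (1160 − 17.1) × 8.17 / [1470 × (1 + 0.0473 × 8.17)] = 3.72×10^6 / 2038 = 1825 m³.
τ = V/Q = 1825/855 = 2.135 d, or 51.24 h.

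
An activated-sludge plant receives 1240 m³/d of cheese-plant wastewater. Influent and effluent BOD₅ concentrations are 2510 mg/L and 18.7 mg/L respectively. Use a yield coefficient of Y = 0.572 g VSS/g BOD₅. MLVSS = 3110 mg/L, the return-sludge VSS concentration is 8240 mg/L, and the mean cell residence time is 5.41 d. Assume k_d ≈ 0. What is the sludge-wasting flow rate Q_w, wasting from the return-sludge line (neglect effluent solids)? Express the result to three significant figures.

Biomass mass balance (decay neglected): V·X = Y·Q·(S₀ − S)·θ_c, so V = 0.572 × 1240 × (2510 − 18.7) × 5.41 / 3110 = 3074 m³.
Q_w = (V·X)/(θ_c X_r) = 3074 × 3110 / (5.41 × 8240) = 214.4 m³/d.

Q_w ≈ 214 m³/d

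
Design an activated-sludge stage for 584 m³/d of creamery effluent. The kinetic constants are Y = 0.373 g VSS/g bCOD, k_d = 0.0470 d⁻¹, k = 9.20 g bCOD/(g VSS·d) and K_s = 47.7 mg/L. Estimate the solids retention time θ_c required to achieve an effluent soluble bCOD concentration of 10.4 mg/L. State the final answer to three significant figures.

From 1/θ_c = Y·k·S/(K_s + S) − k_d: Y·k·S/(K_s+S) = 0.373 × 9.20 × 10.4 / (47.7 + 10.4) = 0.6143 d⁻¹.
Then 1/θ_c = μ − k_d = 0.6143 − 0.0470 = 0.5673 d⁻¹, giving θ_c = 1.763 d.

θ_c ≈ 1.76 d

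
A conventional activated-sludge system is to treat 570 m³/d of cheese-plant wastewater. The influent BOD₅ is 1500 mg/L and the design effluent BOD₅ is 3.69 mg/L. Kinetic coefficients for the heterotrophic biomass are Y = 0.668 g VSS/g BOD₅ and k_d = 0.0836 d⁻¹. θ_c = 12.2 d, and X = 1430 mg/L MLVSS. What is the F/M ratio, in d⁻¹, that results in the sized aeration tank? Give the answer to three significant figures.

Steady-state biomass mass balance: V·X·(1 + k_d·θ_c) = Y·Q·(S₀ − S)·θ_c, so V = 0.668 × 570 × (1500 − 3.69) × 12.2 / [1430 × (1 + 0.0836 × 12.2)] = 6.95×10^6 / 2888 = 2406 m³.
F/M = Q·S₀ / (V·X) = 570 × 1500 / (2406 × 1430) = 0.2485 g BOD₅·(g VSS·d)⁻¹.

F/M ≈ 0.248 d⁻¹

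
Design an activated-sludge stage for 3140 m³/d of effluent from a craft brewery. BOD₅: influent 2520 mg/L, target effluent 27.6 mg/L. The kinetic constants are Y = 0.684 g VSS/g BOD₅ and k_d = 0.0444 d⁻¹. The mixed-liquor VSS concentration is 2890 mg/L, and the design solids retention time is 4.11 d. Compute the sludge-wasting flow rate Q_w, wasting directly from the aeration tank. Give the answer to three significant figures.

Q_w ≈ 1570 m³/d

From the SRT design equation V = Y Q (S₀−S) θ_c / [X (1 + k_d θ_c)] = 0.684 × 3140 × (2520 − 27.6) × 4.11 / [2890 × (1 + 0.0444 × 4.11)] = 2.2×10^7 / 3417 = 6438 m³.
For wasting at MLVSS concentration, Q_w = V/θ_c = 6438/4.11 = 1566 m³/d.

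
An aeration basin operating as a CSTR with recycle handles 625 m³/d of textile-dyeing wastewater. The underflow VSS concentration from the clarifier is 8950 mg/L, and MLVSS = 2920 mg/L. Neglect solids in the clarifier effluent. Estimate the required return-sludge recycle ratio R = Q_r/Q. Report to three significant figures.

Solids balance on the clarifier gives (1+R)X = R·X_r, so R = X/(X_r − X) = 2920 / (8950 − 2920) = 0.4842.

R ≈ 0.484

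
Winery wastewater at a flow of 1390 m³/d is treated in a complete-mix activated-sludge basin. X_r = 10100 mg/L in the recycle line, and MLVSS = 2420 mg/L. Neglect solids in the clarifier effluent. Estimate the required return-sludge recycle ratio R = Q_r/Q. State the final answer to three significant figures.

Solids balance on the clarifier gives (1+R)X = R·X_r, so R = X/(X_r − X) = 2420 / (10100 − 2420) = 0.3151.

R ≈ 0.315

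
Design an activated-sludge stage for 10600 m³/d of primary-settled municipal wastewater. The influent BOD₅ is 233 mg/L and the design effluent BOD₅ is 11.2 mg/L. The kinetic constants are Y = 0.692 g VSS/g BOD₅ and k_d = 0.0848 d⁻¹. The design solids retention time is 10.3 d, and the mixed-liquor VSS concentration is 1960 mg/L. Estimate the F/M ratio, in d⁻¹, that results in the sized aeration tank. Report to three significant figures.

F/M ≈ 0.276 d⁻¹

From the SRT design equation V = Y Q (S₀−S) θ_c / [X (1 + k_d θ_c)] = 0.692 × 10600 × (233 − 11.2) × 10.3 / [1960 × (1 + 0.0848 × 10.3)] = 1.68×10^7 / 3672 = 4564 m³.
F/M = Q·S₀ / (V·X) = 10600 × 233 / (4564 × 1960) = 0.2761 g BOD₅·(g VSS·d)⁻¹.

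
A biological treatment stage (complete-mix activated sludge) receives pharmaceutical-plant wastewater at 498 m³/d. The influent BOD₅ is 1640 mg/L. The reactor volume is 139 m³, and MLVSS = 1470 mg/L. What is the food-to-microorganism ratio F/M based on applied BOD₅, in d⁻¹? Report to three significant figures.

F/M ≈ 4.00 d⁻¹

Food-to-microorganism ratio F/M = Q S₀ / (V X) = 498 × 1640 / (139.0 × 1470) = 3.997 d⁻¹.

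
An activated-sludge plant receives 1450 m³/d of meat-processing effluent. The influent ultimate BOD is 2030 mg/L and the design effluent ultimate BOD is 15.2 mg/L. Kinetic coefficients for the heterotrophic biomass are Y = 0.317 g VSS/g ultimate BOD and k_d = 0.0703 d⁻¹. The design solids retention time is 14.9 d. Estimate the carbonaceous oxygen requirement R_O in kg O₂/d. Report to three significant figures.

Y_obs = Y / (1 + k_d θ_c) = 0.317 / (1 + 0.0703 × 14.9) = 0.317 / 2.047 = 0.1548.
Mass of ultimate BOD removed per day: Q(S₀ − S) = 1450 × 2015 g/m³ = 2921 kg/d.
Net sludge production P_X = 0.1548 × 2921 = 452.3 kg VSS/d.
Carbonaceous O₂ demand = substrate oxidised − cell-mass equivalent = 2921 − 1.42 × 452.3 = 2279 kg O₂/d.

R_O ≈ 2280 kg O₂/d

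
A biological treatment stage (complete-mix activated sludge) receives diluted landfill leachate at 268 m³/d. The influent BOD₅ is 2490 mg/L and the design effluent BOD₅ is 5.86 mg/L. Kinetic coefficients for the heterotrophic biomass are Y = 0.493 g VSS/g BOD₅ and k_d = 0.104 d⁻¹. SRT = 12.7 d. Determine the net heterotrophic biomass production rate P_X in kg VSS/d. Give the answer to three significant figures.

P_X ≈ 141 kg VSS/d

The observed yield is Y_obs = Y/(1 + k_d·θ_c) = 0.493 / (1 + 0.104 × 12.7) = 0.493 / 2.321 = 0.2124 g VSS per g BOD₅ removed.
ΔS = 2490 − 5.86 = 2484 mg/L, so the substrate removal rate is 268 × 2484/1000 = 665.7 kg BOD₅/d.
So the net sludge growth is P_X = 0.2124 × 665.7 = 141.4 kg VSS/d.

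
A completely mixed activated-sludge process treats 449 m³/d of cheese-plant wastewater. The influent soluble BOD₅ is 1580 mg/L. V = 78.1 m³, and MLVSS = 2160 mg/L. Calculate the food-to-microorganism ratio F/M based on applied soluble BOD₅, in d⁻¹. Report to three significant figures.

Food-to-microorganism ratio F/M = Q S₀ / (V X) = 449 × 1580 / (78.10 × 2160) = 4.205 d⁻¹.

F/M ≈ 4.21 d⁻¹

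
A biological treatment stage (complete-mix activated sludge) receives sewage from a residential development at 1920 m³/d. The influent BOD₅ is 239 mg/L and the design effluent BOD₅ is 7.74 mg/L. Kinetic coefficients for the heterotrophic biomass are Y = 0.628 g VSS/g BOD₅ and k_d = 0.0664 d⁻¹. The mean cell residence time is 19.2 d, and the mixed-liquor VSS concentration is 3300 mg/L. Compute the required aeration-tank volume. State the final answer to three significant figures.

V ≈ 713 m³

Steady-state biomass mass balance: V·X·(1 + k_d·θ_c) = Y·Q·(S₀ − S)·θ_c, so V = 0.628 × 1920 × (239 − 7.74) × 19.2 / [3300 × (1 + 0.0664 × 19.2)] = 5.35×10^6 / 7507 = 713.2 m³.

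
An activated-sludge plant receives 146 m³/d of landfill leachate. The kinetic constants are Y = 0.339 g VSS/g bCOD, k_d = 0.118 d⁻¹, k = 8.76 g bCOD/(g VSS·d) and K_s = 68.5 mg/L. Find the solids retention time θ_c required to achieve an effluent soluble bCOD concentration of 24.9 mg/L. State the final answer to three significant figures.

From 1/θ_c = Y·k·S/(K_s + S) − k_d: Y·k·S/(K_s+S) = 0.339 × 8.76 × 24.9 / (68.5 + 24.9) = 0.7917 d⁻¹.
Then 1/θ_c = μ − k_d = 0.7917 − 0.118 = 0.6737 d⁻¹, giving θ_c = 1.484 d.

θ_c ≈ 1.48 d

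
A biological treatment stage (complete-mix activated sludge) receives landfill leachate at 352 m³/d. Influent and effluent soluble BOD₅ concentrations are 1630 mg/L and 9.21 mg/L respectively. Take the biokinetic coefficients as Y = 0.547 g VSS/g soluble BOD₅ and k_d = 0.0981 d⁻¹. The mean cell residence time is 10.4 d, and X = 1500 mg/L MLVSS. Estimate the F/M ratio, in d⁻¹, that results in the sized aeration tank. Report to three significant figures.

Rearranging the biomass balance for a CMAS with decay, V = Y·Q·ΔS·θ_c / [X·(1+k_d θ_c)] = 0.547 × 352 × (1630 − 9.21) × 10.4 / [1500 × (1 + 0.0981 × 10.4)] = 3.25×10^6 / 3030 = 1071 m³.
Food-to-microorganism ratio F/M = Q S₀ / (V X) = 352 × 1630 / (1071 × 1500) = 0.3571 d⁻¹.

F/M ≈ 0.357 d⁻¹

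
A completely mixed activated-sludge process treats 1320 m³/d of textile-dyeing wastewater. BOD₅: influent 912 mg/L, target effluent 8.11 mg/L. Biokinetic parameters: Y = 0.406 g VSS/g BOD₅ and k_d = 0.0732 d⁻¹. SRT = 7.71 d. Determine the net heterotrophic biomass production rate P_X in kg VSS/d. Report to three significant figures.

Correct the yield for decay: Y_obs = Y/(1 + k_d θ_c) = 0.406 / (1 + 0.0732 × 7.71) = 0.406 / 1.564 = 0.2595.
Q·(S₀ − S) = 1320 × (912 − 8.11) × 10⁻³ = 1193 kg/d removed.
P_X = Y_obs · Q(S₀ − S) = 0.2595 × 1193 = 309.7 kg VSS/d.

P_X ≈ 310 kg VSS/d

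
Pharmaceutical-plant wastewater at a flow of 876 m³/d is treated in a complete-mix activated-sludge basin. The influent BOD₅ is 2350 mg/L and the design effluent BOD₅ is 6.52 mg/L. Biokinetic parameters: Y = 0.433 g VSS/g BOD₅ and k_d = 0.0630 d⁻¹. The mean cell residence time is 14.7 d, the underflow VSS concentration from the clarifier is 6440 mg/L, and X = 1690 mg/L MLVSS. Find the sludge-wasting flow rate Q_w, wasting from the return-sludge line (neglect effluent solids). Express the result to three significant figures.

Q_w ≈ 71.7 m³/d

Steady-state biomass mass balance: V·X·(1 + k_d·θ_c) = Y·Q·(S₀ − S)·θ_c, so V = 0.433 × 876 × (2350 − 6.52) × 14.7 / [1690 × (1 + 0.0630 × 14.7)] = 1.31×10^7 / 3255 = 4014 m³.
Q_w = (V·X)/(θ_c X_r) = 4014 × 1690 / (14.7 × 6440) = 71.66 m³/d.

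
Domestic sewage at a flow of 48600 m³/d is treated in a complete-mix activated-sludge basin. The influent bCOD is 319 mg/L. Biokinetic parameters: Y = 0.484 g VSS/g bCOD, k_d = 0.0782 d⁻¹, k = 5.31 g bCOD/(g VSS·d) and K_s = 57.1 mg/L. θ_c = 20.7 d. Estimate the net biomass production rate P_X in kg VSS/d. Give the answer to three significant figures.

P_X ≈ 2840 kg VSS/d

Effluent substrate depends only on kinetics and SRT: S = K_s(1 + k_d θ_c) / [θ_c(Yk − k_d) − 1] = 57.1 × (1 + 0.0782 × 20.7) / [20.7 × (0.484 × 5.31 − 0.0782) − 1] = 149.5 / 50.58 = 2.956 mg/L.
Observed yield with endogenous decay: Y_obs = Y / (1 + k_d·θ_c) = 0.484 / (1 + 0.0782 × 20.7) = 0.484 / 2.619 = 0.1848 g VSS/g bCOD.
ΔS = 319 − 2.96 = 316.0 mg/L, so the substrate removal rate is 48600 × 316.0/1000 = 15360 kg bCOD/d.
Biomass produced: P_X = Y_obs·Q·ΔS = 0.1848 × 15360 ≈ 2839 kg VSS/d.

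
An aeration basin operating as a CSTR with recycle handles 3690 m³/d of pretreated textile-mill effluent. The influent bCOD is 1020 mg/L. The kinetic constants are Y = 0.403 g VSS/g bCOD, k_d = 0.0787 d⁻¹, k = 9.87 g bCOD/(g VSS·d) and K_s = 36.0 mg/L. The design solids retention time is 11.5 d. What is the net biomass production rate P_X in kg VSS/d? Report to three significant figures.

P_X ≈ 795 kg VSS/d

Effluent substrate depends only on kinetics and SRT: S = K_s(1 + k_d θ_c) / [θ_c(Yk − k_d) − 1] = 36.0 × (1 + 0.0787 × 11.5) / [11.5 × (0.403 × 9.87 − 0.0787) − 1] = 68.58 / 43.84 = 1.564 mg/L.
Y_obs = Y / (1 + k_d θ_c) = 0.403 / (1 + 0.0787 × 11.5) = 0.403 / 1.905 = 0.2115.
Q·(S₀ − S) = 3690 × (1020 − 1.56) × 10⁻³ = 3758 kg/d removed.
So the net sludge growth is P_X = 0.2115 × 3758 = 795.0 kg VSS/d.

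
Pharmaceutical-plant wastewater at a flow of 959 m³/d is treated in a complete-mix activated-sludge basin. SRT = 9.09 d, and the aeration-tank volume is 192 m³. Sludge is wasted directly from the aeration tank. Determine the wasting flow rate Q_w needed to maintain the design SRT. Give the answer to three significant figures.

Q_w ≈ 21.1 m³/d

Wasting from the aeration tank: Q_w = V / θ_c = 192.0 / 9.09 = 21.12 m³/d.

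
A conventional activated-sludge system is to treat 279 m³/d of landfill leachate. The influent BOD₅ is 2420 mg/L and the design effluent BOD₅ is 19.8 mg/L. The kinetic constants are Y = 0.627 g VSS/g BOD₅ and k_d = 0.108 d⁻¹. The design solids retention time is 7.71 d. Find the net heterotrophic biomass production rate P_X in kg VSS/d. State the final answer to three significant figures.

Y_obs = Y / (1 + k_d θ_c) = 0.627 / (1 + 0.108 × 7.71) = 0.627 / 1.833 = 0.3421.
ΔS = 2420 − 19.8 = 2400 mg/L, so the substrate removal rate is 279 × 2400/1000 = 669.7 kg BOD₅/d.
P_X = Y_obs · Q(S₀ − S) = 0.3421 × 669.7 = 229.1 kg VSS/d.

P_X ≈ 229 kg VSS/d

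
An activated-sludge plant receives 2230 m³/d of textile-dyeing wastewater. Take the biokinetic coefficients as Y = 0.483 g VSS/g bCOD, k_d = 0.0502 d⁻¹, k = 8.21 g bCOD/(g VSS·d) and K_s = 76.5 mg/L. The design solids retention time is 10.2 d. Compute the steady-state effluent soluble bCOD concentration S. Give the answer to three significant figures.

Effluent substrate depends only on kinetics and SRT: S = K_s(1 + k_d θ_c) / [θ_c(Yk − k_d) − 1] = 76.5 × (1 + 0.0502 × 10.2) / [10.2 × (0.483 × 8.21 − 0.0502) − 1] = 115.7 / 38.94 = 2.971 mg/L.

S ≈ 2.97 mg/L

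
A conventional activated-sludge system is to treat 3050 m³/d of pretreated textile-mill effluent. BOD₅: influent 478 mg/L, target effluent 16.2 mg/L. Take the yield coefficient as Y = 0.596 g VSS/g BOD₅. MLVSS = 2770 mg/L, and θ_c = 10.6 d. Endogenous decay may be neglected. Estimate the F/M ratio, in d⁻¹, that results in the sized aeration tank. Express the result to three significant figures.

V·X = Y·Q·ΔS·θ_c gives V = 0.596 × 3050 × (478 − 16.2) × 10.6 / 2770 = 3212 m³.
F/M = Q·S₀ / (V·X) = 3050 × 478 / (3212 × 2770) = 0.1638 g BOD₅·(g VSS·d)⁻¹.

F/M ≈ 0.164 d⁻¹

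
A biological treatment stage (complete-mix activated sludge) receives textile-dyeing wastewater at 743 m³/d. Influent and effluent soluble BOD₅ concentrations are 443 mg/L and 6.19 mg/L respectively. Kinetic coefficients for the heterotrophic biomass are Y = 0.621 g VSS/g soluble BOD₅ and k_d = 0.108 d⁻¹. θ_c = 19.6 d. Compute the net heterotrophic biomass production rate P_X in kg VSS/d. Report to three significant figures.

The observed yield is Y_obs = Y/(1 + k_d·θ_c) = 0.621 / (1 + 0.108 × 19.6) = 0.621 / 3.117 = 0.1992 g VSS per g soluble BOD₅ removed.
Mass of soluble BOD₅ removed per day: Q(S₀ − S) = 743 × 436.8 g/m³ = 324.5 kg/d.
So the net sludge growth is P_X = 0.1992 × 324.5 = 64.66 kg VSS/d.

P_X ≈ 64.7 kg VSS/d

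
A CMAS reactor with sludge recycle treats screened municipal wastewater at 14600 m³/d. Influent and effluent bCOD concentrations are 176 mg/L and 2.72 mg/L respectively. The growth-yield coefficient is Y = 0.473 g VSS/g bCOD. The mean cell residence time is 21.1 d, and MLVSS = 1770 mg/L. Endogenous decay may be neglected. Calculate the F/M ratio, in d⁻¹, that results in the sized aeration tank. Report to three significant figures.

F/M ≈ 0.102 d⁻¹

With k_d = 0 the design equation reduces to V = Y Q (S₀−S) θ_c / X = 0.473 × 14600 × (176 − 2.72) × 21.1 / 1770 = 14265 m³.
F/M = applied load / biomass = Q·S₀/(V·X) = 14600 × 176 / (14265 × 1770) = 0.1018 d⁻¹.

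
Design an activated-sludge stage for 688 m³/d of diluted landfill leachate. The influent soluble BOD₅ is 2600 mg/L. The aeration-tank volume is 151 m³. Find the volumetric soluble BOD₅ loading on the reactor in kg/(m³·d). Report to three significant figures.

L_v = Q S₀ / V = 688 × 2600 × 10⁻³ / 151.0 = 11.85 kg/(m³·d).

L_v ≈ 11.8 kg soluble BOD₅/(m³·d)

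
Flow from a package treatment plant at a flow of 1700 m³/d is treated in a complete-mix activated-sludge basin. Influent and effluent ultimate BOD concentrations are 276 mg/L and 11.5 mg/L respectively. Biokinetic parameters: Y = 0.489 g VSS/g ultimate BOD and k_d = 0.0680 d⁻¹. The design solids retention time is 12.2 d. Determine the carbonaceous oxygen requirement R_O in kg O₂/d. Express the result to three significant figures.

R_O ≈ 279 kg O₂/d

The observed yield is Y_obs = Y/(1 + k_d·θ_c) = 0.489 / (1 + 0.0680 × 12.2) = 0.489 / 1.830 = 0.2673 g VSS per g ultimate BOD removed.
Mass of ultimate BOD removed per day: Q(S₀ − S) = 1700 × 264.5 g/m³ = 449.6 kg/d.
Net sludge production P_X = 0.2673 × 449.6 = 120.2 kg VSS/d.
Carbonaceous O₂ demand = substrate oxidised − cell-mass equivalent = 449.6 − 1.42 × 120.2 = 279.0 kg O₂/d.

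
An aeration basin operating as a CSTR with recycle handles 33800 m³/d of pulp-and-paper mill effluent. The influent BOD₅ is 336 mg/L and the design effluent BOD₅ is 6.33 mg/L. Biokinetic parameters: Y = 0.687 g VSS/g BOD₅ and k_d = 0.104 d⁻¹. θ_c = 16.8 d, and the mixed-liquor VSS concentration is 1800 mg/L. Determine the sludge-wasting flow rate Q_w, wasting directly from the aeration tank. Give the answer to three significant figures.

Q_w ≈ 1550 m³/d

From the SRT design equation V = Y Q (S₀−S) θ_c / [X (1 + k_d θ_c)] = 0.687 × 33800 × (336 − 6.33) × 16.8 / [1800 × (1 + 0.104 × 16.8)] = 1.29×10^8 / 4945 = 26008 m³.
Wasting from the aeration tank: Q_w = V / θ_c = 26008 / 16.8 = 1548 m³/d.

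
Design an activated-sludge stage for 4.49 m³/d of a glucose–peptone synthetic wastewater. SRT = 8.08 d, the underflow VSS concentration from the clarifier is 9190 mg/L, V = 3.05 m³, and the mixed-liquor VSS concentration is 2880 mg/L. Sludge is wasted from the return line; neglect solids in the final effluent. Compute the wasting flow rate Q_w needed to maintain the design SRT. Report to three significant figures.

Q_w ≈ 0.118 m³/d

θ_c = V·X/(Q_w·X_r) when wasting from the recycle, so Q_w = V·X/(θ_c·X_r) = 3.050 × 2880 / (8.08 × 9190) = 0.1183 m³/d.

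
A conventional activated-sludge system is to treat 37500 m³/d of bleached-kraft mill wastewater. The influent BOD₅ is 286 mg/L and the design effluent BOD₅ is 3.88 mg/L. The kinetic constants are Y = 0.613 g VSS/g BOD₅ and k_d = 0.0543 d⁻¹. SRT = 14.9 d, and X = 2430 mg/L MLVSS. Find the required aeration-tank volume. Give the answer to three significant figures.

From the SRT design equation V = Y Q (S₀−S) θ_c / [X (1 + k_d θ_c)] = 0.613 × 37500 × (286 − 3.88) × 14.9 / [2430 × (1 + 0.0543 × 14.9)] = 9.66×10^7 / 4396 = 21981 m³.

V ≈ 22000 m³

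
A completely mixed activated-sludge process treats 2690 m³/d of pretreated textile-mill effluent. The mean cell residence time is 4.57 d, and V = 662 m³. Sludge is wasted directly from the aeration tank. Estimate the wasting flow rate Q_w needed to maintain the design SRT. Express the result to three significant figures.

For wasting at MLVSS concentration, Q_w = V/θ_c = 662.0/4.57 = 144.9 m³/d.

Q_w ≈ 145 m³/d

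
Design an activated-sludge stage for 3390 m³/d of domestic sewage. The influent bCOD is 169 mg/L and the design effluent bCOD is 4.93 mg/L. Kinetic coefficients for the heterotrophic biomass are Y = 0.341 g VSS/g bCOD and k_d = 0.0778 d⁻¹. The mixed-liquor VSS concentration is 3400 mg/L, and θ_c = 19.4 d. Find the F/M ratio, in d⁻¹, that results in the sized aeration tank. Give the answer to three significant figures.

F/M ≈ 0.391 d⁻¹

Steady-state biomass mass balance: V·X·(1 + k_d·θ_c) = Y·Q·(S₀ − S)·θ_c, so V = 0.341 × 3390 × (169 − 4.93) × 19.4 / [3400 × (1 + 0.0778 × 19.4)] = 3.68×10^6 / 8532 = 431.3 m³.
F/M = applied load / biomass = Q·S₀/(V·X) = 3390 × 169 / (431.3 × 3400) = 0.3907 d⁻¹.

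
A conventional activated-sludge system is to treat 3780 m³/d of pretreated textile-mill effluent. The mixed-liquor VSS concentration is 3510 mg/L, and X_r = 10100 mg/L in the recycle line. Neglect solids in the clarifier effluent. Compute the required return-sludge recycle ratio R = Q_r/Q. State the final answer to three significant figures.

R ≈ 0.533

Mass balance around the secondary clarifier (neglecting effluent solids): R = X / (X_r − X) = 3510 / (10100 − 3510) = 0.5326.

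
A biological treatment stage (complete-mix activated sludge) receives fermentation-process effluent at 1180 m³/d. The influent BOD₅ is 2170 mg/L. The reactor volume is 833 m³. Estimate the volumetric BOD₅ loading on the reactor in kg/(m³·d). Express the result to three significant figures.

L_v ≈ 3.07 kg BOD₅/(m³·d)

Applied BOD₅ load per unit volume = Q·S₀/V = (1180 × 2170/1000)/833.0 = 3.074 kg BOD₅·m⁻³·d⁻¹.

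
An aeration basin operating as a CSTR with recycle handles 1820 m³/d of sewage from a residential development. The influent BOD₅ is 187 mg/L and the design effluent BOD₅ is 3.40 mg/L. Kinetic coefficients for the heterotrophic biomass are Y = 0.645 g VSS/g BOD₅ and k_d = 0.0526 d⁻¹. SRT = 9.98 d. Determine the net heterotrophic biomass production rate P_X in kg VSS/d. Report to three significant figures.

Observed yield with endogenous decay: Y_obs = Y / (1 + k_d·θ_c) = 0.645 / (1 + 0.0526 × 9.98) = 0.645 / 1.525 = 0.4230 g VSS/g BOD₅.
Mass of BOD₅ removed per day: Q(S₀ − S) = 1820 × 183.6 g/m³ = 334.2 kg/d.
So the net sludge growth is P_X = 0.4230 × 334.2 = 141.3 kg VSS/d.

P_X ≈ 141 kg VSS/d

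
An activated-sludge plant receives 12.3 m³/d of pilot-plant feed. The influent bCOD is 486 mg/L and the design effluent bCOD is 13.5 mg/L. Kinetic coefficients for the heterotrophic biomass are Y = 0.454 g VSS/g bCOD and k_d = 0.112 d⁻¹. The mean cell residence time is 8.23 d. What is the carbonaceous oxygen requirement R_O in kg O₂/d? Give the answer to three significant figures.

R_O ≈ 3.86 kg O₂/d

Correct the yield for decay: Y_obs = Y/(1 + k_d θ_c) = 0.454 / (1 + 0.112 × 8.23) = 0.454 / 1.922 = 0.2362.
Substrate removed = Q·(S₀ − S) = 12.3 m³/d × (486 − 13.5) g/m³ = 5.81×10^3 g/d = 5.812 kg/d.
P_X = Y_obs·Q·(S₀ − S) = 0.2362 × 5.812 = 1.373 kg VSS/d.
R_O = Q·(S₀ − S) − 1.42·P_X = 5.812 − 1.42 × 1.373 = 3.862 kg O₂/d.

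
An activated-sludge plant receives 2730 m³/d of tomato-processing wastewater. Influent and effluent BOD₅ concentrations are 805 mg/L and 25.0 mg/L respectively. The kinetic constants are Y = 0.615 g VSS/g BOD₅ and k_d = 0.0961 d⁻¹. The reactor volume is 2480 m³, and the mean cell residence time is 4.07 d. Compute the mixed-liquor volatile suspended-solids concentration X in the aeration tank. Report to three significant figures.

X ≈ 1540 mg/L

From V·X·(1 + k_d·θ_c) = Y·Q·(S₀ − S)·θ_c: X = 0.615 × 2730 × (805 − 25.0) × 4.07 / [2480 × (1 + 0.0961 × 4.07)] = 1545 mg/L.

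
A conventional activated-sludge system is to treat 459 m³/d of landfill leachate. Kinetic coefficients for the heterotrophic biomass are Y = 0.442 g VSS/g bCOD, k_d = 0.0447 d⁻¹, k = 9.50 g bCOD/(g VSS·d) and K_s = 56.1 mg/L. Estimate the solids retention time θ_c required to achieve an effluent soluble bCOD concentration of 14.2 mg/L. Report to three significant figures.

Specific growth rate at S = 14.2 mg/L: μ = YkS/(K_s+S) = 0.442·9.50·14.2/(56.1+14.2) = 0.8482 d⁻¹.
Then 1/θ_c = μ − k_d = 0.8482 − 0.0447 = 0.8035 d⁻¹, giving θ_c = 1.245 d.

θ_c ≈ 1.24 d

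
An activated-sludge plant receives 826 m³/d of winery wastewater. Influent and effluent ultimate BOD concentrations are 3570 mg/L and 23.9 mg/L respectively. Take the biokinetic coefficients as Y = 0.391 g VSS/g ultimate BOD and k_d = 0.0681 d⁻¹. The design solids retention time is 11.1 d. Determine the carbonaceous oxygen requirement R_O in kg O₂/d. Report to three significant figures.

R_O ≈ 2000 kg O₂/d

Observed yield with endogenous decay: Y_obs = Y / (1 + k_d·θ_c) = 0.391 / (1 + 0.0681 × 11.1) = 0.391 / 1.756 = 0.2227 g VSS/g ultimate BOD.
Mass of ultimate BOD removed per day: Q(S₀ − S) = 826 × 3546 g/m³ = 2929 kg/d.
Net sludge production P_X = 0.2227 × 2929 = 652.2 kg VSS/d.
R_O = Q·(S₀ − S) − 1.42·P_X = 2929 − 1.42 × 652.2 = 2003 kg O₂/d.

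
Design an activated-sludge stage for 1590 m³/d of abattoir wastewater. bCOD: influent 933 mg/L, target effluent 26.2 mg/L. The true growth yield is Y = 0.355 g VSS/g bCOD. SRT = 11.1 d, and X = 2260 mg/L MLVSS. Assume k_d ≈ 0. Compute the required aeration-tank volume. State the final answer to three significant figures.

With k_d = 0 the design equation reduces to V = Y Q (S₀−S) θ_c / X = 0.355 × 1590 × (933 − 26.2) × 11.1 / 2260 = 2514 m³.

V ≈ 2510 m³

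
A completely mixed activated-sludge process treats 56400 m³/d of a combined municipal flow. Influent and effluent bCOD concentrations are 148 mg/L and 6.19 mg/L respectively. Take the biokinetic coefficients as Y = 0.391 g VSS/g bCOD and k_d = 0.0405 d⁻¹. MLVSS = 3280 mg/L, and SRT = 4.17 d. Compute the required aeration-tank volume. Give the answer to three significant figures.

From the SRT design equation V = Y Q (S₀−S) θ_c / [X (1 + k_d θ_c)] = 0.391 × 56400 × (148 − 6.19) × 4.17 / [3280 × (1 + 0.0405 × 4.17)] = 1.3×10^7 / 3834 = 3401 m³.

V ≈ 3400 m³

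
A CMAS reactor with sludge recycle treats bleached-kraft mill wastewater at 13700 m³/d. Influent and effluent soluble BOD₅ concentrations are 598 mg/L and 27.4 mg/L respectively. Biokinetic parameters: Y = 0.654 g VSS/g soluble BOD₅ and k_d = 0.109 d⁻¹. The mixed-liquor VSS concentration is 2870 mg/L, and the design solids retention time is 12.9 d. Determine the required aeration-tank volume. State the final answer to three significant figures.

Rearranging the biomass balance for a CMAS with decay, V = Y·Q·ΔS·θ_c / [X·(1+k_d θ_c)] = 0.654 × 13700 × (598 − 27.4) × 12.9 / [2870 × (1 + 0.109 × 12.9)] = 6.6×10^7 / 6906 = 9550 m³.

V ≈ 9550 m³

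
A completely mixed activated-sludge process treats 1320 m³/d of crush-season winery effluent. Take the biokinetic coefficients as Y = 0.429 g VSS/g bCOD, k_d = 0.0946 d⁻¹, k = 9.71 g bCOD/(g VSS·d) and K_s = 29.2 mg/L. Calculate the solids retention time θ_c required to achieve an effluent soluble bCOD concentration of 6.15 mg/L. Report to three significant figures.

From 1/θ_c = Y·k·S/(K_s + S) − k_d: Y·k·S/(K_s+S) = 0.429 × 9.71 × 6.15 / (29.2 + 6.15) = 0.7247 d⁻¹.
θ_c = 1/(μ − k_d) = 1/(0.7247 − 0.0946) = 1/0.6301 = 1.587 d.

θ_c ≈ 1.59 d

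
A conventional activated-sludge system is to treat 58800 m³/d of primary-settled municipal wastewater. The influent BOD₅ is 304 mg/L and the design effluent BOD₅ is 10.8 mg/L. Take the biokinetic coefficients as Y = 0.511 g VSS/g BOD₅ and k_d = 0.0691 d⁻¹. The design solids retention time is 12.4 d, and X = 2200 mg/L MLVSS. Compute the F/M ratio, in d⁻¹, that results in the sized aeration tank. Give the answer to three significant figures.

F/M ≈ 0.304 d⁻¹

Rearranging the biomass balance for a CMAS with decay, V = Y·Q·ΔS·θ_c / [X·(1+k_d θ_c)] = 0.511 × 58800 × (304 − 10.8) × 12.4 / [2200 × (1 + 0.0691 × 12.4)] = 1.09×10^8 / 4085 = 26742 m³.
F/M = applied load / biomass = Q·S₀/(V·X) = 58800 × 304 / (26742 × 2200) = 0.3038 d⁻¹.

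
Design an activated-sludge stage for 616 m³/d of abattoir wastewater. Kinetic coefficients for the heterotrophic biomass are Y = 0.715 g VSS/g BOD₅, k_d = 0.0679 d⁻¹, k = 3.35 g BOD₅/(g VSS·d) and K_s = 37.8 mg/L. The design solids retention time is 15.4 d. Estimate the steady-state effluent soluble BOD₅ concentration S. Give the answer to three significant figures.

From the Monod/SRT balance for a CMAS, S = K_s·(1+k_d θ_c)/[θ_c·(Y k − k_d) − 1] = 37.8 × (1 + 0.0679 × 15.4) / [15.4 × (0.715 × 3.35 − 0.0679) − 1] = 77.33 / 34.84 = 2.219 mg/L.

S ≈ 2.22 mg/L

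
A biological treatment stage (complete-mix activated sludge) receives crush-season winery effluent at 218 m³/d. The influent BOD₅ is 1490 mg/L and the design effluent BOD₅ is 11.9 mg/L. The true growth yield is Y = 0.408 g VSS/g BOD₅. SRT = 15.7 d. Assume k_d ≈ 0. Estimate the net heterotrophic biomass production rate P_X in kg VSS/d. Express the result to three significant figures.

P_X ≈ 131 kg VSS/d

With endogenous decay neglected, the observed yield equals the true yield: Y_obs = Y = 0.408 g VSS/g BOD₅.
Mass of BOD₅ removed per day: Q(S₀ − S) = 218 × 1478 g/m³ = 322.2 kg/d.
P_X = Y_obs · Q(S₀ − S) = 0.4080 × 322.2 = 131.5 kg VSS/d.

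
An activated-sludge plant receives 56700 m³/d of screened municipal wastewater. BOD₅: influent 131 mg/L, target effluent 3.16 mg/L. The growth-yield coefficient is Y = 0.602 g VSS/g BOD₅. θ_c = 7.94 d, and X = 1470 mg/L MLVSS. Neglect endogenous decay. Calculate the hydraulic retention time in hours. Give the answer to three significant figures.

τ ≈ 9.98 h

Biomass mass balance (decay neglected): V·X = Y·Q·(S₀ − S)·θ_c, so V = 0.602 × 56700 × (131 − 3.16) × 7.94 / 1470 = 23569 m³.
Hydraulic retention time τ = V/Q = 23569 / 56700 = 0.4157 d = 9.976 h.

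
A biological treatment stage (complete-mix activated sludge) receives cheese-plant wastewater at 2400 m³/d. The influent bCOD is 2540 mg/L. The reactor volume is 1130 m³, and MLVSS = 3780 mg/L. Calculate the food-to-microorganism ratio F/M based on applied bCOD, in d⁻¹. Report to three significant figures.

F/M = Q·S₀ / (V·X) = 2400 × 2540 / (1130 × 3780) = 1.427 g bCOD·(g VSS·d)⁻¹.

F/M ≈ 1.43 d⁻¹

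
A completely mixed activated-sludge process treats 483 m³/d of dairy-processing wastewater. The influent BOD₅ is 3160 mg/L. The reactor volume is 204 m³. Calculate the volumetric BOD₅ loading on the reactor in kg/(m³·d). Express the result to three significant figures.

L_v ≈ 7.48 kg BOD₅/(m³·d)

Applied BOD₅ load per unit volume = Q·S₀/V = (483 × 3160/1000)/204.0 = 7.482 kg BOD₅·m⁻³·d⁻¹.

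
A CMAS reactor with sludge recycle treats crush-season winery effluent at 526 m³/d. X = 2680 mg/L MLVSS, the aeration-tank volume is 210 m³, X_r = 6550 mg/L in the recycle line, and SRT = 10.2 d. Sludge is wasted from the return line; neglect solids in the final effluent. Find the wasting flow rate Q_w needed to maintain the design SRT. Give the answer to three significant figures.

Wasting from the return line (neglecting effluent solids): Q_w = V·X / (θ_c·X_r) = 210.0 × 2680 / (10.2 × 6550) = 8.424 m³/d.

Q_w ≈ 8.42 m³/d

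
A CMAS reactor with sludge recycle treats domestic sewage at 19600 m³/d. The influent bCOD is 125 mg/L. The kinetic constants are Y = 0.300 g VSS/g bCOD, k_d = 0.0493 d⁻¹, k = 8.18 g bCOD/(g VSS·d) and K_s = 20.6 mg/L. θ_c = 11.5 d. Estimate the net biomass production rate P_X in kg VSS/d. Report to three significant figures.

P_X ≈ 465 kg VSS/d

From the Monod/SRT balance for a CMAS, S = K_s·(1+k_d θ_c)/[θ_c·(Y k − k_d) − 1] = 20.6 × (1 + 0.0493 × 11.5) / [11.5 × (0.300 × 8.18 − 0.0493) − 1] = 32.28 / 26.65 = 1.211 mg/L.
Y_obs = Y / (1 + k_d θ_c) = 0.300 / (1 + 0.0493 × 11.5) = 0.300 / 1.567 = 0.1915.
Mass of bCOD removed per day: Q(S₀ − S) = 19600 × 123.8 g/m³ = 2426 kg/d.
P_X = Y_obs · Q(S₀ − S) = 0.1915 × 2426 = 464.5 kg VSS/d.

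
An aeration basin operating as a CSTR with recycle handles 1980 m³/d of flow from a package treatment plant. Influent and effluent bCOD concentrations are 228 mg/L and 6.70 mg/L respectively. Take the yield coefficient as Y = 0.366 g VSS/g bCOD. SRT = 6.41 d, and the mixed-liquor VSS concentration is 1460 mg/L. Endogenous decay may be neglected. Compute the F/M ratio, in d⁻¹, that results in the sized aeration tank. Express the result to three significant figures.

F/M ≈ 0.439 d⁻¹

V·X = Y·Q·ΔS·θ_c gives V = 0.366 × 1980 × (228 − 6.70) × 6.41 / 1460 = 704.1 m³.
Food-to-microorganism ratio F/M = Q S₀ / (V X) = 1980 × 228 / (704.1 × 1460) = 0.4392 d⁻¹.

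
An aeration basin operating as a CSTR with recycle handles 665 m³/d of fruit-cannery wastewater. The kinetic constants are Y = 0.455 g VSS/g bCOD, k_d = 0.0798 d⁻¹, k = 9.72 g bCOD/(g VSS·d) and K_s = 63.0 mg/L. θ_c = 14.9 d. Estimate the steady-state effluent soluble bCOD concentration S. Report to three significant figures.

From the Monod/SRT balance for a CMAS, S = K_s·(1+k_d θ_c)/[θ_c·(Y k − k_d) − 1] = 63.0 × (1 + 0.0798 × 14.9) / [14.9 × (0.455 × 9.72 − 0.0798) − 1] = 137.9 / 63.71 = 2.165 mg/L.

S ≈ 2.16 mg/L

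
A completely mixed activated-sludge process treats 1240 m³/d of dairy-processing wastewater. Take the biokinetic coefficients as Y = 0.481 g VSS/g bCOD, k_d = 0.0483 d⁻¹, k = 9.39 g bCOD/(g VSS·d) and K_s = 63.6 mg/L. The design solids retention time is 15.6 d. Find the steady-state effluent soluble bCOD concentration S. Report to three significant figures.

S ≈ 1.62 mg/L

For a completely mixed reactor with recycle the Lawrence–McCarty relation gives S = K_s·(1 + k_d·θ_c) / [θ_c·(Y·k − k_d) − 1] = 63.6 × (1 + 0.0483 × 15.6) / [15.6 × (0.481 × 9.39 − 0.0483) − 1] = 111.5 / 68.71 = 1.623 mg/L.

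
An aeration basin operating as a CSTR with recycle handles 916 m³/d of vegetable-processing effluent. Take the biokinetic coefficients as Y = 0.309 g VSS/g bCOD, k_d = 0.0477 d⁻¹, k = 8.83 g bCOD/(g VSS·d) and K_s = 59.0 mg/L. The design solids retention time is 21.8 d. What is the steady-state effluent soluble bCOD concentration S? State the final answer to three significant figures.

S ≈ 2.10 mg/L

Effluent substrate depends only on kinetics and SRT: S = K_s(1 + k_d θ_c) / [θ_c(Yk − k_d) − 1] = 59.0 × (1 + 0.0477 × 21.8) / [21.8 × (0.309 × 8.83 − 0.0477) − 1] = 120.4 / 57.44 = 2.095 mg/L.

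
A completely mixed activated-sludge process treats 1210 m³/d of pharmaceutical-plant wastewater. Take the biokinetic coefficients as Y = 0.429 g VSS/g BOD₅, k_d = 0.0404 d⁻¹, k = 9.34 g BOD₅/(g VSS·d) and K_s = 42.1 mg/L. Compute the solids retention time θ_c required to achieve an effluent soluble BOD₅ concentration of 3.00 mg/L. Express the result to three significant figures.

From 1/θ_c = Y·k·S/(K_s + S) − k_d: Y·k·S/(K_s+S) = 0.429 × 9.34 × 3.00 / (42.1 + 3.00) = 0.2665 d⁻¹.
θ_c = 1/(μ − k_d) = 1/(0.2665 − 0.0404) = 1/0.2261 = 4.422 d.

θ_c ≈ 4.42 d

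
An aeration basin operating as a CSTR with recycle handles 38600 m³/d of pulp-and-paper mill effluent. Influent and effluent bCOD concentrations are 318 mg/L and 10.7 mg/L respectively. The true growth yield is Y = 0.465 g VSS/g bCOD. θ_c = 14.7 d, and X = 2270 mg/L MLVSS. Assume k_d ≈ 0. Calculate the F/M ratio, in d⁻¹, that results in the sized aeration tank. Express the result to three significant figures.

F/M ≈ 0.151 d⁻¹

V·X = Y·Q·ΔS·θ_c gives V = 0.465 × 38600 × (318 − 10.7) × 14.7 / 2270 = 35719 m³.
F/M = Q·S₀ / (V·X) = 38600 × 318 / (35719 × 2270) = 0.1514 g bCOD·(g VSS·d)⁻¹.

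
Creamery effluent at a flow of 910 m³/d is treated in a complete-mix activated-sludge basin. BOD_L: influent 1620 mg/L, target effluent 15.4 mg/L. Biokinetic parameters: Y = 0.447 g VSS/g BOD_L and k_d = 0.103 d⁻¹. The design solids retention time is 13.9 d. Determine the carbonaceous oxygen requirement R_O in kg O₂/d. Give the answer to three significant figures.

R_O ≈ 1080 kg O₂/d

Correct the yield for decay: Y_obs = Y/(1 + k_d θ_c) = 0.447 / (1 + 0.103 × 13.9) = 0.447 / 2.432 = 0.1838.
Substrate removed = Q·(S₀ − S) = 910 m³/d × (1620 − 15.4) g/m³ = 1.46×10^6 g/d = 1460 kg/d.
Biomass synthesised: P_X = Y_obs × 1460 = 268.4 kg VSS/d.
R_O = Q·ΔS − 1.42 P_X = 1460 − 381.1 = 1079 kg O₂/d.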